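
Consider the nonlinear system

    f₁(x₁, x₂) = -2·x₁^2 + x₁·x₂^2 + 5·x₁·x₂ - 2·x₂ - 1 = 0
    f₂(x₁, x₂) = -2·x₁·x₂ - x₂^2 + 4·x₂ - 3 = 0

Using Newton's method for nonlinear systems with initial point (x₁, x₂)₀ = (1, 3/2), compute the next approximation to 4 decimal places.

At (1, 3/2): F = (3.7500, -2.2500).
Jacobian J = [[-4·x₁ + x₂^2 + 5·x₂, 2·x₁·x₂ + 5·x₁ - 2], [-2·x₂, -2·x₁ - 2·x₂ + 4]].
At the point, J = [[5.7500, 6.0000], [-3.0000, -1.0000]] (det J = 12.2500).
Solving J·Δ = −F gives Δ = (-0.7959, 0.1378).
Then the next iterate is (x₁, x₂)₁ = (0.2041, 1.6378).

(0.2041, 1.6378)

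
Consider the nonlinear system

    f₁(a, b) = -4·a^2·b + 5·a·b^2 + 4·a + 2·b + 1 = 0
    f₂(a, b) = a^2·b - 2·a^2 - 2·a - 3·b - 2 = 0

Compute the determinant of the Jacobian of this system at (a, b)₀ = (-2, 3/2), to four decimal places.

39.2500

J = [[-8·a·b + 5·b^2 + 4, -4·a^2 + 10·a·b + 2], [2·a·b - 4·a - 2, a^2 - 3]].
At the point, J = [[39.2500, -44.0000], [0.0000, 1.0000]].
det J = 39.2500.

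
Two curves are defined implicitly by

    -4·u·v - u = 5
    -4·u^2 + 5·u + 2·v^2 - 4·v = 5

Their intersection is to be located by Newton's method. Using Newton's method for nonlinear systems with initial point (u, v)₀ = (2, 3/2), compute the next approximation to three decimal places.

(0.647, 0.309)

At (2, 3/2): F = (-19.000, -12.500).
Jacobian J = [[-4·v - 1, -4·u], [-8·u + 5, 4·v - 4]].
At the point, J = [[-7.000, -8.000], [-11.000, 2.000]] (det J = -102.000).
Solving J·Δ = −F gives Δ = (-1.353, -1.191).
Then the next iterate is (u, v)₁ = (0.647, 0.309).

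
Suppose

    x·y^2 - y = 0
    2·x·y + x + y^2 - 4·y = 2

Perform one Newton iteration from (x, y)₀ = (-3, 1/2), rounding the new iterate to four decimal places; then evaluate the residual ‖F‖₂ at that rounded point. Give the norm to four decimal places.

At (-3, 1/2): F = (-1.2500, -9.7500).
Jacobian J = [[y^2, 2·x·y - 1], [2·y + 1, 2·x + 2·y - 4]].
At the point, J = [[0.2500, -4.0000], [2.0000, -9.0000]] (det J = 5.7500).
Solving J·Δ = −F gives Δ = (4.8261, -0.0109).
Then the next iterate is (x, y)₁ = (1.8261, 0.4891).
Re-evaluating at (1.8261, 0.4891): F = (-0.052263, -0.104790), so ‖F‖₂ = 0.1171.

0.1171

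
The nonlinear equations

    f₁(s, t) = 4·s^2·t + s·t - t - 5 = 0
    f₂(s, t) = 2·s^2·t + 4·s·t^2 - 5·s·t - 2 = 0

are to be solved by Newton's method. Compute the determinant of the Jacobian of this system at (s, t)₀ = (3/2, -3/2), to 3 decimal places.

J = [[8·s·t + t, 4·s^2 + s - 1], [4·s·t + 4·t^2 - 5·t, 2·s^2 + 8·s·t - 5·s]].
At the point, J = [[-19.500, 9.500], [7.500, -21.000]].
det J = 338.250.

338.250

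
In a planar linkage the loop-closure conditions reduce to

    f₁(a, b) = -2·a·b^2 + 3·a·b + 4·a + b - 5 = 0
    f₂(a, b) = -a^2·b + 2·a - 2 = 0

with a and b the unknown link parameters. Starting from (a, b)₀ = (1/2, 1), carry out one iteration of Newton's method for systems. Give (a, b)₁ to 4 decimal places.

(1.0714, -1.7143)

At (1/2, 1): F = (-1.5000, -1.2500).
Jacobian J = [[-2·b^2 + 3·b + 4, -4·a·b + 3·a + 1], [-2·a·b + 2, -a^2]].
At the point, J = [[5.0000, 0.5000], [1.0000, -0.2500]] (det J = -1.7500).
Solving J·Δ = −F gives Δ = (0.5714, -2.7143).
Then the next iterate is (a, b)₁ = (1.0714, -1.7143).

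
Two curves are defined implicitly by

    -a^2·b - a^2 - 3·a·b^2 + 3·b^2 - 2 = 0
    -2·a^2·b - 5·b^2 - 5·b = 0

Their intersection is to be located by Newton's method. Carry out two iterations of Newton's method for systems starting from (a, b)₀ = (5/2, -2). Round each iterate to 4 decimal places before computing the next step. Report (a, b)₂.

(0.9051, -0.7641)

At (5/2, -2): F = (-13.7500, 15.0000).
Jacobian J = [[-2·a·b - 2·a - 3·b^2, -a^2 - 6·a·b + 6·b], [-4·a·b, -2·a^2 - 10·b - 5]].
At the point, J = [[-7.0000, 11.7500], [20.0000, 2.5000]] (det J = -252.5000).
Solving J·Δ = −F gives Δ = (-0.8342, 0.6733).
Then the next iterate is (a, b)₁ = (1.6658, -1.3267).
Round to (1.6658, -1.3267) and repeat: F = (-4.609133, 5.195728), J = [[-4.191965, 2.525012], [8.840067, 2.717221]].
Δ = (-0.7607, 0.5626), so (a, b)₂ = (0.9051, -0.7641).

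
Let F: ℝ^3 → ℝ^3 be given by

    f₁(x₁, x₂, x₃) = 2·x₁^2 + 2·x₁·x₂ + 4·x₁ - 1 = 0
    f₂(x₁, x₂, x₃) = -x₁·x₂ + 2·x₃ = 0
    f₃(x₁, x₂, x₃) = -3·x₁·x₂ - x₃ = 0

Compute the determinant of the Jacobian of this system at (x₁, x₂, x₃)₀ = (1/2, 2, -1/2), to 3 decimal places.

J = [[4·x₁ + 2·x₂ + 4, 2·x₁, 0], [-x₂, -x₁, 2], [-3·x₂, -3·x₁, -1]].
At the point, J = [[10.000, 1.000, 0.000], [-2.000, -0.500, 2.000], [-6.000, -1.500, -1.000]].
det J = 21.000.

21.000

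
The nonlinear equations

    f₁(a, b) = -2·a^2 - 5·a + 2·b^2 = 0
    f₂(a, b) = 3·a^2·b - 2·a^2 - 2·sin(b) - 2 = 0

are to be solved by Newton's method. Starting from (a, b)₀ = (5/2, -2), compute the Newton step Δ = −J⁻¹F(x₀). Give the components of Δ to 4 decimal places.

(-1.1965, 0.1185)

At (5/2, -2): F = (-17.0000, -50.181405).
Jacobian J = [[-4·a - 5, 4·b], [6·a·b - 4·a, 3·a^2 - 2·cos(b)]].
At the point, J = [[-15.0000, -8.0000], [-40.0000, 19.582294]] (det J = -613.734405).
Solving J·Δ = −F gives Δ = (-1.1965, 0.1185).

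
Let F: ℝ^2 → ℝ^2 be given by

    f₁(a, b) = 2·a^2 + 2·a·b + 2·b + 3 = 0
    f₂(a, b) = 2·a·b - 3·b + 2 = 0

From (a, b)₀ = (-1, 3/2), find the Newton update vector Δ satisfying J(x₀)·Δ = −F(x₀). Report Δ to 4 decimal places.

At (-1, 3/2): F = (5.0000, -5.5000).
Jacobian J = [[4·a + 2·b, 2·a + 2], [2·b, 2·a - 3]].
At the point, J = [[-1.0000, 0.0000], [3.0000, -5.0000]] (det J = 5.0000).
Solving J·Δ = −F gives Δ = (5.0000, 1.9000).

(5.0000, 1.9000)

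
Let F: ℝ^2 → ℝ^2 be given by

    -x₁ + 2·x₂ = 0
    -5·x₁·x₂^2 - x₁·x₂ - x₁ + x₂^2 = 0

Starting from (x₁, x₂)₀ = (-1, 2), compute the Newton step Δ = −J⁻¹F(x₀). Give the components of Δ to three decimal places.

(-3.381, -4.190)

At (-1, 2): F = (5.000, 27.000).
Jacobian J = [[-1, 2], [-5·x₂^2 - x₂ - 1, -10·x₁·x₂ - x₁ + 2·x₂]].
At the point, J = [[-1.000, 2.000], [-23.000, 25.000]] (det J = 21.000).
Solving J·Δ = −F gives Δ = (-3.381, -4.190).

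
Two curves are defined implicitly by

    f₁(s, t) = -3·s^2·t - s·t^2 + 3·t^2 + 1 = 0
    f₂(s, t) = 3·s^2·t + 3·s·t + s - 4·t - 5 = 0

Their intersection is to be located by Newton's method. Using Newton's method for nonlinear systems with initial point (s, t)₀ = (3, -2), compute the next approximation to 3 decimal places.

At (3, -2): F = (55.000, -66.000).
Jacobian J = [[-6·s·t - t^2, -3·s^2 - 2·s·t + 6·t], [6·s·t + 3·t + 1, 3·s^2 + 3·s - 4]].
At the point, J = [[32.000, -27.000], [-41.000, 32.000]] (det J = -83.000).
Solving J·Δ = −F gives Δ = (-0.265, 1.723).
Then the next iterate is (s, t)₁ = (2.735, -0.277).

(2.735, -0.277)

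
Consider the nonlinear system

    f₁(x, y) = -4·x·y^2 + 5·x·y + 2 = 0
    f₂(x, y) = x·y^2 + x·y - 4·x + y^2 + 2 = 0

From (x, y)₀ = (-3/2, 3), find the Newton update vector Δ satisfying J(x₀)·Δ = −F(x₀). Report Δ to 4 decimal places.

At (-3/2, 3): F = (33.5000, -1.0000).
Jacobian J = [[-4·y^2 + 5·y, -8·x·y + 5·x], [y^2 + y - 4, 2·x·y + x + 2·y]].
At the point, J = [[-21.0000, 28.5000], [8.0000, -4.5000]] (det J = -133.5000).
Solving J·Δ = −F gives Δ = (-0.9157, -1.8502).

(-0.9157, -1.8502)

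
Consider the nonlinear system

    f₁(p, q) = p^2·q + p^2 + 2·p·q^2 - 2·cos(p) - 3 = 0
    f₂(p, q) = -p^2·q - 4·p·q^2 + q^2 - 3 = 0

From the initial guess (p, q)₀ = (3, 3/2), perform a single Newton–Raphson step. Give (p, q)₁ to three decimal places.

At (3, 3/2): F = (34.97998, -41.250).
Jacobian J = [[2·p·q + 2·p + 2·q^2 + 2·sin(p), p^2 + 4·p·q], [-2·p·q - 4·q^2, -p^2 - 8·p·q + 2·q]].
At the point, J = [[19.78224, 27.000], [-18.000, -42.000]] (det J = -344.85408).
Solving J·Δ = −F gives Δ = (-1.031, -0.540).
Then the next iterate is (p, q)₁ = (1.969, 0.960).

(1.969, 0.960)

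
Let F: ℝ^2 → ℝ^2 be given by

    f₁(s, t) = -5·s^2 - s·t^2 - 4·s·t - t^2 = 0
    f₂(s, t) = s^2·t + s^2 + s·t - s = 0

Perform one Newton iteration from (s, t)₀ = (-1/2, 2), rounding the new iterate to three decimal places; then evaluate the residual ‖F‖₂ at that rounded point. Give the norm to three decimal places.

At (-1/2, 2): F = (0.750, 0.250).
Jacobian J = [[-10·s - t^2 - 4·t, -2·s·t - 4·s - 2·t], [2·s·t + 2·s + t - 1, s^2 + s]].
At the point, J = [[-7.000, 0.000], [-2.000, -0.250]] (det J = 1.750).
Solving J·Δ = −F gives Δ = (0.107, 0.143).
Then the next iterate is (s, t)₁ = (-0.393, 2.143).
Re-evaluating at (-0.393, 2.143): F = (-0.19107, 0.03623), so ‖F‖₂ = 0.194.

0.194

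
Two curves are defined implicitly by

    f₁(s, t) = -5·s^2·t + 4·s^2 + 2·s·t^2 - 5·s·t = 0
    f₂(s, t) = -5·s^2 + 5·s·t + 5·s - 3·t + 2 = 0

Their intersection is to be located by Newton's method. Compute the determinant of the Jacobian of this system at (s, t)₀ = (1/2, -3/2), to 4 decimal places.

-62.3750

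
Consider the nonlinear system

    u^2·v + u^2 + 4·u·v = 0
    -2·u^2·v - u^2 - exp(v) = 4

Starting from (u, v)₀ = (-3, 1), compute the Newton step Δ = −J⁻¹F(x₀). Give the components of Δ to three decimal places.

At (-3, 1): F = (6.000, -33.71828).
Jacobian J = [[2·u·v + 2·u + 4·v, u^2 + 4·u], [-4·u·v - 2·u, -2·u^2 - exp(v)]].
At the point, J = [[-8.000, -3.000], [18.000, -20.71828]] (det J = 219.74625).
Solving J·Δ = −F gives Δ = (1.026, -0.736).

(1.026, -0.736)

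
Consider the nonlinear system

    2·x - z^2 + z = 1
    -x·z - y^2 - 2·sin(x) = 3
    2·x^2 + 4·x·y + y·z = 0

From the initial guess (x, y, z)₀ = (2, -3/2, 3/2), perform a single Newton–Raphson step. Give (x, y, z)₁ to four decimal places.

(-1.4725, -0.4817, -0.8475)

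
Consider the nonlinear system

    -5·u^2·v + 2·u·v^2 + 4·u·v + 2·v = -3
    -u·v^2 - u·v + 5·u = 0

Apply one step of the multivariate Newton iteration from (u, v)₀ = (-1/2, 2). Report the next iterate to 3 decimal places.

(-0.397, 1.841)

At (-1/2, 2): F = (-3.500, 0.500).
Jacobian J = [[-10·u·v + 2·v^2 + 4·v, -5·u^2 + 4·u·v + 4·u + 2], [-v^2 - v + 5, -2·u·v - u]].
At the point, J = [[26.000, -5.250], [-1.000, 2.500]] (det J = 59.750).
Solving J·Δ = −F gives Δ = (0.103, -0.159).
Then the next iterate is (u, v)₁ = (-0.397, 1.841).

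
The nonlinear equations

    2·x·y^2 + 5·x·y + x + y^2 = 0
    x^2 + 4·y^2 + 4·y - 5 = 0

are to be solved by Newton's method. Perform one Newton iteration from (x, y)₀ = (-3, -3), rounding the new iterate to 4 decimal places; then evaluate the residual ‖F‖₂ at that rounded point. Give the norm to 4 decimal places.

8451.4405

At (-3, -3): F = (-3.0000, 28.0000).
Jacobian J = [[2·y^2 + 5·y + 1, 4·x·y + 5·x + 2·y], [2·x, 8·y + 4]].
At the point, J = [[4.0000, 15.0000], [-6.0000, -20.0000]] (det J = 10.0000).
Solving J·Δ = −F gives Δ = (36.0000, -9.4000).
Then the next iterate is (x, y)₁ = (33.0000, -12.4000).
Re-evaluating at (33.0000, -12.4000): F = (8288.9200, 1649.4400), so ‖F‖₂ = 8451.4405.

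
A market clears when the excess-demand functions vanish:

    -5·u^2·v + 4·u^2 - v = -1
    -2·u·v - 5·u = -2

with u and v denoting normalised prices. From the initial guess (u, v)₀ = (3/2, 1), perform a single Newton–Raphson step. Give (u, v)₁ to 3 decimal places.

(0.231, 1.127)

At (3/2, 1): F = (-2.250, -8.500).
Jacobian J = [[-10·u·v + 8·u, -5·u^2 - 1], [-2·v - 5, -2·u]].
At the point, J = [[-3.000, -12.250], [-7.000, -3.000]] (det J = -76.750).
Solving J·Δ = −F gives Δ = (-1.269, 0.127).
Then the next iterate is (u, v)₁ = (0.231, 1.127).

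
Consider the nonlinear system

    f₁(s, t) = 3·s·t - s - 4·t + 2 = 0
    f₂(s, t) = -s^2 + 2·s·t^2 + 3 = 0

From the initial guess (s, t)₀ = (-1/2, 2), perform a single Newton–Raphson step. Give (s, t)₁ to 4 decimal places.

(-1.4195, -0.3814)

At (-1/2, 2): F = (-8.5000, -1.2500).
Jacobian J = [[3·t - 1, 3·s - 4], [-2·s + 2·t^2, 4·s·t]].
At the point, J = [[5.0000, -5.5000], [9.0000, -4.0000]] (det J = 29.5000).
Solving J·Δ = −F gives Δ = (-0.9195, -2.3814).
Then the next iterate is (s, t)₁ = (-1.4195, -0.3814).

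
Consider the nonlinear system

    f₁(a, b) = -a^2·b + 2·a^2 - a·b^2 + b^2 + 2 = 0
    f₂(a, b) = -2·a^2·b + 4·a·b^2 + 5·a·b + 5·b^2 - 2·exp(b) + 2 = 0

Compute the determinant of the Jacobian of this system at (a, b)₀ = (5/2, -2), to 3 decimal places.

J = [[-2·a·b + 4·a - b^2, -a^2 - 2·a·b + 2·b], [-4·a·b + 4·b^2 + 5·b, -2·a^2 + 8·a·b + 5·a + 10·b - 2·exp(b)]].
At the point, J = [[16.000, -0.250], [26.000, -60.27067]].
det J = -957.831.

-957.831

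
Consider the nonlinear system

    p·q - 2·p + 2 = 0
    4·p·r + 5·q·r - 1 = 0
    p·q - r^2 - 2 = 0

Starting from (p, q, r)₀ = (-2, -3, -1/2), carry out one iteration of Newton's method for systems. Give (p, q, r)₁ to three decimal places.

(1.866, -6.664, 0.019)

At (-2, -3, -1/2): F = (12.000, 10.500, 3.750).
Jacobian J = [[q - 2, p, 0], [4·r, 5·r, 4·p + 5·q], [q, p, -2·r]].
At the point, J = [[-5.000, -2.000, 0.000], [-2.000, -2.500, -23.000], [-3.000, -2.000, 1.000]] (det J = 100.500).
Solving J·Δ = −F gives Δ = (3.866, -3.664, 0.519).
Then the next iterate is (p, q, r)₁ = (1.866, -6.664, 0.019).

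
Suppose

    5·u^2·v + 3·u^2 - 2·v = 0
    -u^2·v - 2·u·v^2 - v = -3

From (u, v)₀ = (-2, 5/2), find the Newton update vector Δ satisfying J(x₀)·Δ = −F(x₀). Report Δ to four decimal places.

At (-2, 5/2): F = (57.0000, 15.5000).
Jacobian J = [[10·u·v + 6·u, 5·u^2 - 2], [-2·u·v - 2·v^2, -u^2 - 4·u·v - 1]].
At the point, J = [[-62.0000, 18.0000], [-2.5000, 15.0000]] (det J = -885.0000).
Solving J·Δ = −F gives Δ = (0.6508, -0.9249).

(0.6508, -0.9249)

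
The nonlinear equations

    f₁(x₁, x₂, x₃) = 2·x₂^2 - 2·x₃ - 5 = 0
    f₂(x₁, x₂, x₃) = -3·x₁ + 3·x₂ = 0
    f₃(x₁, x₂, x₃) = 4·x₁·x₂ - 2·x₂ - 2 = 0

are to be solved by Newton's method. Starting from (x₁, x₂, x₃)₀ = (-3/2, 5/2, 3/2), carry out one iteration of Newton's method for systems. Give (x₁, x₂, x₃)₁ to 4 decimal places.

(-6.5000, -6.5000, -41.2500)

At (-3/2, 5/2, 3/2): F = (4.5000, 12.0000, -22.0000).
Jacobian J = [[0, 4·x₂, -2], [-3, 3, 0], [4·x₂, 4·x₁ - 2, 0]].
At the point, J = [[0.0000, 10.0000, -2.0000], [-3.0000, 3.0000, 0.0000], [10.0000, -8.0000, 0.0000]] (det J = 12.0000).
Solving J·Δ = −F gives Δ = (-5.0000, -9.0000, -42.7500).
Then the next iterate is (x₁, x₂, x₃)₁ = (-6.5000, -6.5000, -41.2500).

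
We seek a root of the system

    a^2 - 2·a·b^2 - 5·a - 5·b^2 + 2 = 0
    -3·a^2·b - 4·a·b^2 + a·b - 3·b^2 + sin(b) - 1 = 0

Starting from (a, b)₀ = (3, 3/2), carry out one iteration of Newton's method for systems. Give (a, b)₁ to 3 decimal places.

At (3, 3/2): F = (-28.750, -69.75251).
Jacobian J = [[2·a - 2·b^2 - 5, -4·a·b - 10·b], [-6·a·b - 4·b^2 + b, -3·a^2 - 8·a·b + a - 6·b + cos(b)]].
At the point, J = [[-3.500, -33.000], [-34.500, -68.92926]] (det J = -897.24758).
Solving J·Δ = −F gives Δ = (-0.357, -0.833).
Then the next iterate is (a, b)₁ = (2.643, 0.667).

(2.643, 0.667)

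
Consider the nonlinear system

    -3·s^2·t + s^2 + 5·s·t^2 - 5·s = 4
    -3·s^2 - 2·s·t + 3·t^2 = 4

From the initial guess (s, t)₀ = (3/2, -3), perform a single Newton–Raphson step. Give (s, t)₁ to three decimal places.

At (3/2, -3): F = (78.500, 25.250).
Jacobian J = [[-6·s·t + 2·s + 5·t^2 - 5, -3·s^2 + 10·s·t], [-6·s - 2·t, -2·s + 6·t]].
At the point, J = [[70.000, -51.750], [-3.000, -21.000]] (det J = -1625.250).
Solving J·Δ = −F gives Δ = (-0.210, 1.232).
Then the next iterate is (s, t)₁ = (1.290, -1.768).

(1.290, -1.768)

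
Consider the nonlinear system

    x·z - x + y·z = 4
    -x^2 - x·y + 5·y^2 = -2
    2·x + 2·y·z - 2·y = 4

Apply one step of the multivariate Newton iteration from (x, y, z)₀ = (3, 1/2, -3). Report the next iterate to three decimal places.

At (3, 1/2, -3): F = (-17.500, -7.250, -2.000).
Jacobian J = [[z - 1, z, x + y], [-2·x - y, -x + 10·y, 0], [2, 2·z - 2, 2·y]].
At the point, J = [[-4.000, -3.000, 3.500], [-6.500, 2.000, 0.000], [2.000, -8.000, 1.000]] (det J = 140.500).
Solving J·Δ = −F gives Δ = (-1.141, -0.082, 3.626).
Then the next iterate is (x, y, z)₁ = (1.859, 0.418, 0.626).

(1.859, 0.418, 0.626)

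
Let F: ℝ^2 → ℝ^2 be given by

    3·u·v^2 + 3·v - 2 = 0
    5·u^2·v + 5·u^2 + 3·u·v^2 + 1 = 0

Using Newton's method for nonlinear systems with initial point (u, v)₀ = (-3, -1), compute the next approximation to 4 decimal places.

(2.6667, -1.1429)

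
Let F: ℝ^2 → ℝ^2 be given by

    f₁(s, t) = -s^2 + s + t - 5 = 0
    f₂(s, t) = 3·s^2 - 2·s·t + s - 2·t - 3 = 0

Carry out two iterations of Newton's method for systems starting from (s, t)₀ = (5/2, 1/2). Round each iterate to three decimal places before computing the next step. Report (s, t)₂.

(-0.100, 4.609)

At (5/2, 1/2): F = (-8.250, 14.750).
Jacobian J = [[-2·s + 1, 1], [6·s - 2·t + 1, -2·s - 2]].
At the point, J = [[-4.000, 1.000], [15.000, -7.000]] (det J = 13.000).
Solving J·Δ = −F gives Δ = (-3.308, -4.981).
Then the next iterate is (s, t)₁ = (-0.808, -4.481).
Round to (-0.808, -4.481) and repeat: F = (-10.94186, -0.12870), J = [[2.616, 1.000], [5.114, -0.384]].
Δ = (0.708, 9.090), so (s, t)₂ = (-0.100, 4.609).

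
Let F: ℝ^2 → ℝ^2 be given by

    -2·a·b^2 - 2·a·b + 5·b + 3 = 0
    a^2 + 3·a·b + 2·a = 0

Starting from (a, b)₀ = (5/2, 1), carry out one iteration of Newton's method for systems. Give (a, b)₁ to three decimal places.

At (5/2, 1): F = (-2.000, 18.750).
Jacobian J = [[-2·b^2 - 2·b, -4·a·b - 2·a + 5], [2·a + 3·b + 2, 3·a]].
At the point, J = [[-4.000, -10.000], [10.000, 7.500]] (det J = 70.000).
Solving J·Δ = −F gives Δ = (-2.464, 0.786).
Then the next iterate is (a, b)₁ = (0.036, 1.786).

(0.036, 1.786)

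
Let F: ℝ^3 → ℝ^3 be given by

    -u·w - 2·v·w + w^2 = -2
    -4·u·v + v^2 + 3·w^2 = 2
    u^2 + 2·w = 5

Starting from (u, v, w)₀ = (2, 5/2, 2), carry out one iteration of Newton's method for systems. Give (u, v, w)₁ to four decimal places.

(1.4831, 1.1081, 1.5338)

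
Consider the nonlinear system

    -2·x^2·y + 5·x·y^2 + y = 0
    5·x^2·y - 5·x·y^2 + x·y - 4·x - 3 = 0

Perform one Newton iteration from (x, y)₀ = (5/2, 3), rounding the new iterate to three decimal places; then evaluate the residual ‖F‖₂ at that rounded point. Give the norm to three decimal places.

At (5/2, 3): F = (78.000, -24.250).
Jacobian J = [[-4·x·y + 5·y^2, -2·x^2 + 10·x·y + 1], [10·x·y - 5·y^2 + y - 4, 5·x^2 - 10·x·y + x]].
At the point, J = [[15.000, 63.500], [29.000, -41.250]] (det J = -2460.250).
Solving J·Δ = −F gives Δ = (-0.682, -1.067).
Then the next iterate is (x, y)₁ = (1.818, 1.933).
Re-evaluating at (1.818, 1.933): F = (23.12008, -8.77847), so ‖F‖₂ = 24.731.

24.731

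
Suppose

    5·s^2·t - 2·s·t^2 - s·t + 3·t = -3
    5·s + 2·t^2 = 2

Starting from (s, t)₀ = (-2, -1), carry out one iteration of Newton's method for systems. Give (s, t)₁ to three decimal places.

At (-2, -1): F = (-18.000, -10.000).
Jacobian J = [[10·s·t - 2·t^2 - t, 5·s^2 - 4·s·t - s + 3], [5, 4·t]].
At the point, J = [[19.000, 17.000], [5.000, -4.000]] (det J = -161.000).
Solving J·Δ = −F gives Δ = (1.503, -0.621).
Then the next iterate is (s, t)₁ = (-0.497, -1.621).

(-0.497, -1.621)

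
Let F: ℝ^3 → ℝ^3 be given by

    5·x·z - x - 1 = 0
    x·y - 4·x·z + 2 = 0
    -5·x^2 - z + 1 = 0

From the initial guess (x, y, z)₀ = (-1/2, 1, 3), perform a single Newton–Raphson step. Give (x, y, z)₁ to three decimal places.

(-0.583, 3.167, -0.667)

At (-1/2, 1, 3): F = (-8.000, 7.500, -3.250).
Jacobian J = [[5·z - 1, 0, 5·x], [y - 4·z, x, -4·x], [-10·x, 0, -1]].
At the point, J = [[14.000, 0.000, -2.500], [-11.000, -0.500, 2.000], [5.000, 0.000, -1.000]] (det J = 0.750).
Solving J·Δ = −F gives Δ = (-0.083, 2.167, -3.667).
Then the next iterate is (x, y, z)₁ = (-0.583, 3.167, -0.667).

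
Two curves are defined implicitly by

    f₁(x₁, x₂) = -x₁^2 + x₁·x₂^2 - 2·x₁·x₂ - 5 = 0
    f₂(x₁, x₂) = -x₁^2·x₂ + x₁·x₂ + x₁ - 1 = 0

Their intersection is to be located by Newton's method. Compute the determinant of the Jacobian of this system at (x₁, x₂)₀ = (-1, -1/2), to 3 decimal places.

J = [[-2·x₁ + x₂^2 - 2·x₂, 2·x₁·x₂ - 2·x₁], [-2·x₁·x₂ + x₂ + 1, -x₁^2 + x₁]].
At the point, J = [[3.250, 3.000], [-0.500, -2.000]].
det J = -5.000.

-5.000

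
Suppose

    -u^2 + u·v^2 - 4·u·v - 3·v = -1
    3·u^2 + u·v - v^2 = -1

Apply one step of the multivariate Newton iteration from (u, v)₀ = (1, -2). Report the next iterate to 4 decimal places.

At (1, -2): F = (18.0000, -2.0000).
Jacobian J = [[-2·u + v^2 - 4·v, 2·u·v - 4·u - 3], [6·u + v, u - 2·v]].
At the point, J = [[10.0000, -11.0000], [4.0000, 5.0000]] (det J = 94.0000).
Solving J·Δ = −F gives Δ = (-0.7234, 0.9787).
Then the next iterate is (u, v)₁ = (0.2766, -1.0213).

(0.2766, -1.0213)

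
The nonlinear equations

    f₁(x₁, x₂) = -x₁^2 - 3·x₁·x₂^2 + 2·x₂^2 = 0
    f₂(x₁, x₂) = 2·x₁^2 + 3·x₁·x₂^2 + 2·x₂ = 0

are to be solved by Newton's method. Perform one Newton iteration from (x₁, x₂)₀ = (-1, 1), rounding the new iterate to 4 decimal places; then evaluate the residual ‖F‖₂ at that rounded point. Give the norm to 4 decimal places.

At (-1, 1): F = (4.0000, 1.0000).
Jacobian J = [[-2·x₁ - 3·x₂^2, -6·x₁·x₂ + 4·x₂], [4·x₁ + 3·x₂^2, 6·x₁·x₂ + 2]].
At the point, J = [[-1.0000, 10.0000], [-1.0000, -4.0000]] (det J = 14.0000).
Solving J·Δ = −F gives Δ = (1.8571, -0.2143).
Then the next iterate is (x₁, x₂)₁ = (0.8571, 0.7857).
Re-evaluating at (0.8571, 0.7857): F = (-1.087298, 4.627967), so ‖F‖₂ = 4.7540.

4.7540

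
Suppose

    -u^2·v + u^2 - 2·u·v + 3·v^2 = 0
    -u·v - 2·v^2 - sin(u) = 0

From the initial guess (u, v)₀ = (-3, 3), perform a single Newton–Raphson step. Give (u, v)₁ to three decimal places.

At (-3, 3): F = (27.000, -8.85888).
Jacobian J = [[-2·u·v + 2·u - 2·v, -u^2 - 2·u + 6·v], [-v - cos(u), -u - 4·v]].
At the point, J = [[6.000, 15.000], [-2.01001, -9.000]] (det J = -23.84989).
Solving J·Δ = −F gives Δ = (-4.617, 0.047).
Then the next iterate is (u, v)₁ = (-7.617, 3.047).

(-7.617, 3.047)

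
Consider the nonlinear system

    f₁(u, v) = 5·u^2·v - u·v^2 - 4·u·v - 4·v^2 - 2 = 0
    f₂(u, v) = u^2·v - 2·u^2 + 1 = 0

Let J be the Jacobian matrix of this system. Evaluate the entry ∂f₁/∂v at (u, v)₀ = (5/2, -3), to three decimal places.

60.250

∂f₁/∂v = 5·u^2 - 2·u·v - 4·u - 8·v.
At (5/2, -3) this is 60.250.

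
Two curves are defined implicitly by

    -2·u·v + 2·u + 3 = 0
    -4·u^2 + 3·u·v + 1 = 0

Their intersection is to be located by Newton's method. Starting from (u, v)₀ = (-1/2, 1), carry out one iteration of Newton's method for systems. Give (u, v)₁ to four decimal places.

(-0.9286, -2.0000)

At (-1/2, 1): F = (3.0000, -1.5000).
Jacobian J = [[-2·v + 2, -2·u], [-8·u + 3·v, 3·u]].
At the point, J = [[0.0000, 1.0000], [7.0000, -1.5000]] (det J = -7.0000).
Solving J·Δ = −F gives Δ = (-0.4286, -3.0000).
Then the next iterate is (u, v)₁ = (-0.9286, -2.0000).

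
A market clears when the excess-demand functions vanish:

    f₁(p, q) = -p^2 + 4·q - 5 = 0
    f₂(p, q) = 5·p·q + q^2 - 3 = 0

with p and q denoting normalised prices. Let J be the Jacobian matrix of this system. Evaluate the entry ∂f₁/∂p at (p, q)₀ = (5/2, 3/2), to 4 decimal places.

-5.0000

∂f₁/∂p = -2·p.
At (5/2, 3/2) this is -5.0000.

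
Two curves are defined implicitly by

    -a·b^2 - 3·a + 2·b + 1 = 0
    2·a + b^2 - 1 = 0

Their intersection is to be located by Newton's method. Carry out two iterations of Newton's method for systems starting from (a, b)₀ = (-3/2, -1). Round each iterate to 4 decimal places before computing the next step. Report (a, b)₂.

At (-3/2, -1): F = (5.0000, -3.0000).
Jacobian J = [[-b^2 - 3, -2·a·b + 2], [2, 2·b]].
At the point, J = [[-4.0000, -1.0000], [2.0000, -2.0000]] (det J = 10.0000).
Solving J·Δ = −F gives Δ = (1.3000, -0.2000).
Then the next iterate is (a, b)₁ = (-0.2000, -1.2000).
Round to (-0.2000, -1.2000) and repeat: F = (-0.5120, 0.0400), J = [[-4.4400, 1.5200], [2.0000, -2.4000]].
Δ = (-0.1534, -0.1111), so (a, b)₂ = (-0.3534, -1.3111).

(-0.3534, -1.3111)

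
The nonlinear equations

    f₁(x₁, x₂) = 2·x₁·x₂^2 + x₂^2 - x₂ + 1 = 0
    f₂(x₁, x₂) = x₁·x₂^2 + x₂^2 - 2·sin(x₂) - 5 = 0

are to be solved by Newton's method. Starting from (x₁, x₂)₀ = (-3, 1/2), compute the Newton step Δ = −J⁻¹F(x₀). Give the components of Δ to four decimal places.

At (-3, 1/2): F = (-0.7500, -6.458851).
Jacobian J = [[2·x₂^2, 4·x₁·x₂ + 2·x₂ - 1], [x₂^2, 2·x₁·x₂ + 2·x₂ - 2·cos(x₂)]].
At the point, J = [[0.5000, -6.0000], [0.2500, -3.755165]] (det J = -0.377583).
Solving J·Δ = −F gives Δ = (-95.1758, -8.0563).

(-95.1758, -8.0563)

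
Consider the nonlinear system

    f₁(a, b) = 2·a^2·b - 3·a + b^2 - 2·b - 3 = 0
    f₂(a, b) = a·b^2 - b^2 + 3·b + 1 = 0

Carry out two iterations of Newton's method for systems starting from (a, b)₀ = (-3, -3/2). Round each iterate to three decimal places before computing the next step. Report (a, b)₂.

(-2.807, -0.340)

At (-3, -3/2): F = (-15.750, -12.500).
Jacobian J = [[4·a·b - 3, 2·a^2 + 2·b - 2], [b^2, 2·a·b - 2·b + 3]].
At the point, J = [[15.000, 13.000], [2.250, 15.000]] (det J = 195.750).
Solving J·Δ = −F gives Δ = (0.377, 0.777).
Then the next iterate is (a, b)₁ = (-2.623, -0.723).
Round to (-2.623, -0.723) and repeat: F = (-3.11094, -3.06285), J = [[4.58572, 10.31426], [0.52273, 8.23886]].
Δ = (-0.184, 0.383), so (a, b)₂ = (-2.807, -0.340).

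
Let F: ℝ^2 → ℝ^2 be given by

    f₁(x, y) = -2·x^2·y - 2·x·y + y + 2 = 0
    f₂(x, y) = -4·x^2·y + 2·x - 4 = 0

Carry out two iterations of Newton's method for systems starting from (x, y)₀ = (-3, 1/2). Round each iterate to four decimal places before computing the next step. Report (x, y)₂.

(-8.3002, -1.0714)

At (-3, 1/2): F = (-3.5000, -28.0000).
Jacobian J = [[-4·x·y - 2·y, -2·x^2 - 2·x + 1], [-8·x·y + 2, -4·x^2]].
At the point, J = [[5.0000, -11.0000], [14.0000, -36.0000]] (det J = -26.0000).
Solving J·Δ = −F gives Δ = (-7.0000, -3.5000).
Then the next iterate is (x, y)₁ = (-10.0000, -3.0000).
Round to (-10.0000, -3.0000) and repeat: F = (539.0000, 1176.0000), J = [[-114.0000, -179.0000], [-238.0000, -400.0000]].
Δ = (1.6998, 1.9286), so (x, y)₂ = (-8.3002, -1.0714).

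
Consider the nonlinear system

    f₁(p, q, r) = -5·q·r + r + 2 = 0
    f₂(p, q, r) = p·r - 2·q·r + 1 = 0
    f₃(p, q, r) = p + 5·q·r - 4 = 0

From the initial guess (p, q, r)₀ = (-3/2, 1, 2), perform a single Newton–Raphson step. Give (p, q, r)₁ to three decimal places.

(0.154, 0.462, 1.846)

At (-3/2, 1, 2): F = (-6.000, -6.000, 4.500).
Jacobian J = [[0, -5·r, -5·q + 1], [r, -2·r, p - 2·q], [1, 5·r, 5·q]].
At the point, J = [[0.000, -10.000, -4.000], [2.000, -4.000, -3.500], [1.000, 10.000, 5.000]] (det J = 39.000).
Solving J·Δ = −F gives Δ = (1.654, -0.538, -0.154).
Then the next iterate is (p, q, r)₁ = (0.154, 0.462, 1.846).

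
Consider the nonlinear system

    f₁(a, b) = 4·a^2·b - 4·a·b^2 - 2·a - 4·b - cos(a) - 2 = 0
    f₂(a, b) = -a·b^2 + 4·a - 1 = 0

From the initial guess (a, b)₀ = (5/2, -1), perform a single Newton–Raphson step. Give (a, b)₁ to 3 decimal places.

(0.690, -1.214)

At (5/2, -1): F = (-37.19886, 6.500).
Jacobian J = [[8·a·b - 4·b^2 + sin(a) - 2, 4·a^2 - 8·a·b - 4], [-b^2 + 4, -2·a·b]].
At the point, J = [[-25.40153, 41.000], [3.000, 5.000]] (det J = -250.00764).
Solving J·Δ = −F gives Δ = (-1.810, -0.214).
Then the next iterate is (a, b)₁ = (0.690, -1.214).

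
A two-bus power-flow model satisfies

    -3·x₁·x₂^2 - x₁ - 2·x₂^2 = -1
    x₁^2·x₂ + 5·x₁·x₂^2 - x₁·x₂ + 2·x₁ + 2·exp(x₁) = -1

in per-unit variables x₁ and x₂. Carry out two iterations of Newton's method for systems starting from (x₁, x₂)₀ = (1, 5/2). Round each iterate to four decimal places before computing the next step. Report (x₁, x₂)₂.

At (1, 5/2): F = (-31.2500, 39.686564).
Jacobian J = [[-3·x₂^2 - 1, -6·x₁·x₂ - 4·x₂], [2·x₁·x₂ + 5·x₂^2 - x₂ + 2·exp(x₁) + 2, x₁^2 + 10·x₁·x₂ - x₁]].
At the point, J = [[-19.7500, -25.0000], [41.186564, 25.0000]] (det J = 535.914091).
Solving J·Δ = −F gives Δ = (-0.3936, -0.9391).
Then the next iterate is (x₁, x₂)₁ = (0.6064, 1.5609).
Round to (0.6064, 1.5609) and repeat: F = (-8.911533, 12.895073), J = [[-8.309226, -11.922779], [18.181839, 9.226619]].
Δ = (-0.5105, -0.3917), so (x₁, x₂)₂ = (0.0959, 1.1692).

(0.0959, 1.1692)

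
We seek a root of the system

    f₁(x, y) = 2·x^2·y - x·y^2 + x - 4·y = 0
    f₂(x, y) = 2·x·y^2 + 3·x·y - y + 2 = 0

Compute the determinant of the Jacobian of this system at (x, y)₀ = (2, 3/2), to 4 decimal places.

J = [[4·x·y - y^2 + 1, 2·x^2 - 2·x·y - 4], [2·y^2 + 3·y, 4·x·y + 3·x - 1]].
At the point, J = [[10.7500, -2.0000], [9.0000, 17.0000]].
det J = 200.7500.

200.7500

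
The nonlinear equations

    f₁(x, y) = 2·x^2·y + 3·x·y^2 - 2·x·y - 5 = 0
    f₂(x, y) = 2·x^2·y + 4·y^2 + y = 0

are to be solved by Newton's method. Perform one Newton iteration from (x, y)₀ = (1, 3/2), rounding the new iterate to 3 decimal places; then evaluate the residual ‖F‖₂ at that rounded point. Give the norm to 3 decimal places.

At (1, 3/2): F = (1.750, 13.500).
Jacobian J = [[4·x·y + 3·y^2 - 2·y, 2·x^2 + 6·x·y - 2·x], [4·x·y, 2·x^2 + 8·y + 1]].
At the point, J = [[9.750, 9.000], [6.000, 15.000]] (det J = 92.250).
Solving J·Δ = −F gives Δ = (1.033, -1.313).
Then the next iterate is (x, y)₁ = (2.033, 0.187).
Re-evaluating at (2.033, 0.187): F = (-4.00129, 1.87265), so ‖F‖₂ = 4.418.

4.418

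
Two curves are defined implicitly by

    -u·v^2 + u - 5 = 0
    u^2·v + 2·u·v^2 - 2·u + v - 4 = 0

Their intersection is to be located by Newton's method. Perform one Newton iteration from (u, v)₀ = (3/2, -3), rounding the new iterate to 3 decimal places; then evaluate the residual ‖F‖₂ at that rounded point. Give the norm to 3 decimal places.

At (3/2, -3): F = (-17.000, 10.250).
Jacobian J = [[-v^2 + 1, -2·u·v], [2·u·v + 2·v^2 - 2, u^2 + 4·u·v + 1]].
At the point, J = [[-8.000, 9.000], [7.000, -14.750]] (det J = 55.000).
Solving J·Δ = −F gives Δ = (-2.882, -0.673).
Then the next iterate is (u, v)₁ = (-1.382, -3.673).
Re-evaluating at (-1.382, -3.673): F = (12.26246, -49.21308), so ‖F‖₂ = 50.718.

50.718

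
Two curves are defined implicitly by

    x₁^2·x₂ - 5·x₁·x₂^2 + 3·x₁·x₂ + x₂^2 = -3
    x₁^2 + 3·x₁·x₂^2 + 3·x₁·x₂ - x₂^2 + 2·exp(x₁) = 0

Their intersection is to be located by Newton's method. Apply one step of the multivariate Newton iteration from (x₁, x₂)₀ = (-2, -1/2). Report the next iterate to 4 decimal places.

At (-2, -1/2): F = (6.7500, 5.520671).
Jacobian J = [[2·x₁·x₂ - 5·x₂^2 + 3·x₂, x₁^2 - 10·x₁·x₂ + 3·x₁ + 2·x₂], [2·x₁ + 3·x₂^2 + 3·x₂ + 2·exp(x₁), 6·x₁·x₂ + 3·x₁ - 2·x₂]].
At the point, J = [[-0.7500, -13.0000], [-4.479329, 1.0000]] (det J = -58.981283).
Solving J·Δ = −F gives Δ = (1.3312, 0.4424).
Then the next iterate is (x₁, x₂)₁ = (-0.6688, -0.0576).

(-0.6688, -0.0576)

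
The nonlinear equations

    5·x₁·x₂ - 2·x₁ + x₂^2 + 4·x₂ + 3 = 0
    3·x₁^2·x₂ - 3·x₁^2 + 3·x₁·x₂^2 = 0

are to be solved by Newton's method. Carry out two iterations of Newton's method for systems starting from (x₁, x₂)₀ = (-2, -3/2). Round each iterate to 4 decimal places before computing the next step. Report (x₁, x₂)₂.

(-3.5797, 2.0880)

At (-2, -3/2): F = (18.2500, -43.5000).
Jacobian J = [[5·x₂ - 2, 5·x₁ + 2·x₂ + 4], [6·x₁·x₂ - 6·x₁ + 3·x₂^2, 3·x₁^2 + 6·x₁·x₂]].
At the point, J = [[-9.5000, -9.0000], [36.7500, 30.0000]] (det J = 45.7500).
Solving J·Δ = −F gives Δ = (-3.4098, 5.6270).
Then the next iterate is (x₁, x₂)₁ = (-5.4098, 4.1270).
Round to (-5.4098, 4.1270) and repeat: F = (-64.271494, -1.877488), J = [[18.6350, -14.7950], [-50.402281, -46.159659]].
Δ = (1.8301, -2.0390), so (x₁, x₂)₂ = (-3.5797, 2.0880).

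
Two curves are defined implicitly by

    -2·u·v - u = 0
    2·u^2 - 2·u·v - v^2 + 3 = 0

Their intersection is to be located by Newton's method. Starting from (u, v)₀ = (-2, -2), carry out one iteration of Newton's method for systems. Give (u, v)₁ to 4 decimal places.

At (-2, -2): F = (-6.0000, -1.0000).
Jacobian J = [[-2·v - 1, -2·u], [4·u - 2·v, -2·u - 2·v]].
At the point, J = [[3.0000, 4.0000], [-4.0000, 8.0000]] (det J = 40.0000).
Solving J·Δ = −F gives Δ = (1.1000, 0.6750).
Then the next iterate is (u, v)₁ = (-0.9000, -1.3250).

(-0.9000, -1.3250)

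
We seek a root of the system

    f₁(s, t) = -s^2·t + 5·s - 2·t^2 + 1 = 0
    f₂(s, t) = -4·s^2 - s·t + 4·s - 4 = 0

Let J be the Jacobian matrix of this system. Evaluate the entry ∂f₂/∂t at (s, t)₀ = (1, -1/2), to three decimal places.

∂f₂/∂t = -s.
At (1, -1/2) this is -1.000.

-1.000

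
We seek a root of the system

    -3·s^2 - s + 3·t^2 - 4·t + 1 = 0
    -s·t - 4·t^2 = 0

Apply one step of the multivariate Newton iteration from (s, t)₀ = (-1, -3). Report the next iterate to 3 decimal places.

At (-1, -3): F = (38.000, -39.000).
Jacobian J = [[-6·s - 1, 6·t - 4], [-t, -s - 8·t]].
At the point, J = [[5.000, -22.000], [3.000, 25.000]] (det J = 191.000).
Solving J·Δ = −F gives Δ = (-0.482, 1.618).
Then the next iterate is (s, t)₁ = (-1.482, -1.382).

(-1.482, -1.382)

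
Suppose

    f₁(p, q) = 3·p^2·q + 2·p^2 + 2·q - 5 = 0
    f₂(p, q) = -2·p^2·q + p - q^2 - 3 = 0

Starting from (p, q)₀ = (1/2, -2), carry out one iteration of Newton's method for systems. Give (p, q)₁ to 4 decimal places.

(-0.2162, 0.5946)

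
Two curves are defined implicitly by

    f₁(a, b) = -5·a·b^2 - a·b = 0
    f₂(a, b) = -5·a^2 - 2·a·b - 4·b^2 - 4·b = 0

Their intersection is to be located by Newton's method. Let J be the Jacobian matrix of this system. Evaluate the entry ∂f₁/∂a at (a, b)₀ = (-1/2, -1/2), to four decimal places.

∂f₁/∂a = -5·b^2 - b.
At (-1/2, -1/2) this is -0.7500.

-0.7500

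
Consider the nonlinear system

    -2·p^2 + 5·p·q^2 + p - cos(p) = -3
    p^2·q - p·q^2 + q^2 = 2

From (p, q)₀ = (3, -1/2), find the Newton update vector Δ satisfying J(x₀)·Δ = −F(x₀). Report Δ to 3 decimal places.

At (3, -1/2): F = (-7.26001, -7.000).
Jacobian J = [[-4·p + 5·q^2 + sin(p) + 1, 10·p·q], [2·p·q - q^2, p^2 - 2·p·q + 2·q]].
At the point, J = [[-9.60888, -15.000], [-3.250, 11.000]] (det J = -154.44768).
Solving J·Δ = −F gives Δ = (-1.197, 0.283).

(-1.197, 0.283)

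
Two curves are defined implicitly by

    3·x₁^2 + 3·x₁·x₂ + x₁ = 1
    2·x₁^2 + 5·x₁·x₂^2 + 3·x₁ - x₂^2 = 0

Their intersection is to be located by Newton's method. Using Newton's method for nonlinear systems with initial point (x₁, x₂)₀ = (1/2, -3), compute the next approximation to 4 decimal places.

(1.0000, 1.5000)

At (1/2, -3): F = (-4.2500, 15.5000).
Jacobian J = [[6·x₁ + 3·x₂ + 1, 3·x₁], [4·x₁ + 5·x₂^2 + 3, 10·x₁·x₂ - 2·x₂]].
At the point, J = [[-5.0000, 1.5000], [50.0000, -9.0000]] (det J = -30.0000).
Solving J·Δ = −F gives Δ = (0.5000, 4.5000).
Then the next iterate is (x₁, x₂)₁ = (1.0000, 1.5000).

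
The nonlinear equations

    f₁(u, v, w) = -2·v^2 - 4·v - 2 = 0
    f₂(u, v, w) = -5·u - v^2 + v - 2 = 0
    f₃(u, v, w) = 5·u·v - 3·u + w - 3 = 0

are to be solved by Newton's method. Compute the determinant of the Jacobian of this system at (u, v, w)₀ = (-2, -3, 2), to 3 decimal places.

40.000

J = [[0, -4·v - 4, 0], [-5, -2·v + 1, 0], [5·v - 3, 5·u, 1]].
At the point, J = [[0.000, 8.000, 0.000], [-5.000, 7.000, 0.000], [-18.000, -10.000, 1.000]].
det J = 40.000.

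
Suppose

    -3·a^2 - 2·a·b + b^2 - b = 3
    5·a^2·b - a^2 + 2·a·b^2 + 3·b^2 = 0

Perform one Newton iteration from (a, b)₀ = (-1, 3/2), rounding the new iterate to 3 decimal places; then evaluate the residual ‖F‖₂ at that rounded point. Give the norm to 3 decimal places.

5.862

At (-1, 3/2): F = (-2.250, 8.750).
Jacobian J = [[-6·a - 2·b, -2·a + 2·b - 1], [10·a·b - 2·a + 2·b^2, 5·a^2 + 4·a·b + 6·b]].
At the point, J = [[3.000, 4.000], [-8.500, 8.000]] (det J = 58.000).
Solving J·Δ = −F gives Δ = (0.914, -0.123).
Then the next iterate is (a, b)₁ = (-0.086, 1.377).
Re-evaluating at (-0.086, 1.377): F = (-2.26621, 5.40578), so ‖F‖₂ = 5.862.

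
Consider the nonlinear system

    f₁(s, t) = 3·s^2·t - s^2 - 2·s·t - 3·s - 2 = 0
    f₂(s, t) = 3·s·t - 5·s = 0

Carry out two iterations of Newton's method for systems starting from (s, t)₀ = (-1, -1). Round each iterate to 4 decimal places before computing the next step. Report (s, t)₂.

(-0.1892, -3.9441)

At (-1, -1): F = (-5.0000, 8.0000).
Jacobian J = [[6·s·t - 2·s - 2·t - 3, 3·s^2 - 2·s], [3·t - 5, 3·s]].
At the point, J = [[7.0000, 5.0000], [-8.0000, -3.0000]] (det J = 19.0000).
Solving J·Δ = −F gives Δ = (1.3158, -0.8421).
Then the next iterate is (s, t)₁ = (0.3158, -1.8421).
Round to (0.3158, -1.8421) and repeat: F = (-2.434795, -3.324206), J = [[-3.437811, -0.332411], [-10.5263, 0.9474]].
Δ = (-0.5050, -2.1020), so (s, t)₂ = (-0.1892, -3.9441).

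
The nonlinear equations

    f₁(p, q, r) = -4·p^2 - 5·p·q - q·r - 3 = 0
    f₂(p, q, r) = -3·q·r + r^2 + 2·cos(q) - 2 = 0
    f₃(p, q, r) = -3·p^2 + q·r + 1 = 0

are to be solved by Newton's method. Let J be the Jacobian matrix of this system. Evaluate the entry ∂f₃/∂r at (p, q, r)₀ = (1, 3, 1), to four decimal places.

3.0000

∂f₃/∂r = q.
At (1, 3, 1) this is 3.0000.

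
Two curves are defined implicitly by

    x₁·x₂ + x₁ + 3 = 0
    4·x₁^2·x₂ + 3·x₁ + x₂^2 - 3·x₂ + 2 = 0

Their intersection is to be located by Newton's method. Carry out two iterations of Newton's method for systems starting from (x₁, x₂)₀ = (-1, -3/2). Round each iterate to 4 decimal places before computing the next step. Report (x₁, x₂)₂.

(-1.7803, -1.7691)

At (-1, -3/2): F = (3.5000, -0.2500).
Jacobian J = [[x₂ + 1, x₁], [8·x₁·x₂ + 3, 4·x₁^2 + 2·x₂ - 3]].
At the point, J = [[-0.5000, -1.0000], [15.0000, -2.0000]] (det J = 16.0000).
Solving J·Δ = −F gives Δ = (0.4531, 3.2734).
Then the next iterate is (x₁, x₂)₁ = (-0.5469, 1.7734).
Round to (-0.5469, 1.7734) and repeat: F = (1.483228, 0.305741), J = [[2.7734, -0.5469], [-4.758980, 1.743198]].
Δ = (-1.2334, -3.5425), so (x₁, x₂)₂ = (-1.7803, -1.7691).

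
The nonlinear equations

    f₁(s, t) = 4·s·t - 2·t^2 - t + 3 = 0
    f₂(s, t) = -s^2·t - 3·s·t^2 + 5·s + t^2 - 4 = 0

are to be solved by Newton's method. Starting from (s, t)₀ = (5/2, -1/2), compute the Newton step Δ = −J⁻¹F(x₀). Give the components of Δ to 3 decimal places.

At (5/2, -1/2): F = (-2.000, 10.000).
Jacobian J = [[4·t, 4·s - 4·t - 1], [-2·s·t - 3·t^2 + 5, -s^2 - 6·s·t + 2·t]].
At the point, J = [[-2.000, 11.000], [6.750, 0.250]] (det J = -74.750).
Solving J·Δ = −F gives Δ = (-1.478, -0.087).

(-1.478, -0.087)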